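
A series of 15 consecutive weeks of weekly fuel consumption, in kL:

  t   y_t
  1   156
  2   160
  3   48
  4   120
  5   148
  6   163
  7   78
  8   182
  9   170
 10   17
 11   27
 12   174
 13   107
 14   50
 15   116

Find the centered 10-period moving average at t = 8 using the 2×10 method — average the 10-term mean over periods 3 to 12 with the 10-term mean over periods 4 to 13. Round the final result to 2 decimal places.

115.65

Sum over 3–12: 48 + 120 + 148 + 163 + 78 + 182 + 170 + 17 + 27 + 174 = 1127
Sum over 4–13: 120 + 148 + 163 + 78 + 182 + 170 + 17 + 27 + 174 + 107 = 1186
CMA at t=8 = (1127 + 1186) / (2·10) = 2313 / 20 = 115.65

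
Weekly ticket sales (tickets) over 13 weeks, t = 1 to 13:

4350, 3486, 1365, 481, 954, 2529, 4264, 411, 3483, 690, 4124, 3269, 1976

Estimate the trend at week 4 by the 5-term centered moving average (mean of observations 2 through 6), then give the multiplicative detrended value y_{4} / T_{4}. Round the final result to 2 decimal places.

0.27

Trend T_4 = (3486 + 1365 + 481 + 954 + 2529) / 5 = 8815/5 = 1763.0000
Ratio to trend: 481 / 1763.0000 = 0.27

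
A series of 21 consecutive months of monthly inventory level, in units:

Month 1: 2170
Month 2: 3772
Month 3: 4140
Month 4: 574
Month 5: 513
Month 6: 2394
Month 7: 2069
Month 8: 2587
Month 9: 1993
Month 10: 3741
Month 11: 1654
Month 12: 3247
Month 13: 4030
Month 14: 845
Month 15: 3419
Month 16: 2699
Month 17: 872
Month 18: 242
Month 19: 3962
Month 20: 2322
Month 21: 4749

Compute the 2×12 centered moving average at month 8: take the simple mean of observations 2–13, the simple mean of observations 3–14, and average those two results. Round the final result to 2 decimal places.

2437.54

Sum over 2–13: 3772 + 4140 + 574 + 513 + 2394 + 2069 + 2587 + 1993 + 3741 + 1654 + 3247 + 4030 = 30714
Sum over 3–14: 4140 + 574 + 513 + 2394 + 2069 + 2587 + 1993 + 3741 + 1654 + 3247 + 4030 + 845 = 27787
CMA at t=8 = (30714 + 27787) / (2·12) = 58501 / 24 = 2437.54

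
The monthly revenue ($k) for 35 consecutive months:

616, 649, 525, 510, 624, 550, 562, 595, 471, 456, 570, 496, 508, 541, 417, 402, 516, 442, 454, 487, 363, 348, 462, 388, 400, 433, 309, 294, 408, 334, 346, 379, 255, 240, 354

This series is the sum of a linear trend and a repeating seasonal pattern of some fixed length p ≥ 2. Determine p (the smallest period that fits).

6

First differences y_{t+1} − y_t: 33, -124, -15, 114, -74, 12, 33, -124, -15, 114, -74, 12, 33, -124, …
The difference pattern repeats every 6 terms and not for any smaller step, so p = 6.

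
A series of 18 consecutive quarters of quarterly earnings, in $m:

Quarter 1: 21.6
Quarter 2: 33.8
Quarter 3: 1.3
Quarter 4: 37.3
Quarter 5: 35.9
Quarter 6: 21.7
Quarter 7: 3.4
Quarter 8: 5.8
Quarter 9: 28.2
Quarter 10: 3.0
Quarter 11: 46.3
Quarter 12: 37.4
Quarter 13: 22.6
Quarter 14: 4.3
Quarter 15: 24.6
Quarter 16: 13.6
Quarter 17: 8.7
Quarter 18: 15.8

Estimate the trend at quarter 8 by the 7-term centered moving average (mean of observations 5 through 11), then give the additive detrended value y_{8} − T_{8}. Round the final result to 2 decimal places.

-14.81

Trend T_8 = (35.9 + 21.7 + 3.4 + 5.8 + 28.2 + 3.0 + 46.3) / 7 = 144.3/7 = 20.6143
Detrended value: 5.8 − 20.6143 = -14.81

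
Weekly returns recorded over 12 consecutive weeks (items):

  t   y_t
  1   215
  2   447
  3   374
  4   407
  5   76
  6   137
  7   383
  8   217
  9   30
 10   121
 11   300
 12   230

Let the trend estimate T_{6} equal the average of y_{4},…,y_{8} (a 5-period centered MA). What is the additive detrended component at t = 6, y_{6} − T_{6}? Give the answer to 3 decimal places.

-107.000

Trend T_6 = (407 + 76 + 137 + 383 + 217) / 5 = 1220/5 = 244.00000
Detrended value: 137 − 244.00000 = -107.000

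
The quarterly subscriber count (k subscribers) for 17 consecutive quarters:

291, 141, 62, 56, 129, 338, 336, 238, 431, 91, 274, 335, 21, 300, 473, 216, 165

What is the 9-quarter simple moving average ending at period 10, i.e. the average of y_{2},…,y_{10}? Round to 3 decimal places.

202.444

Sum of periods 2–10: 141 + 62 + 56 + 129 + 338 + 336 + 238 + 431 + 91 = 1822
Divide by 9: 1822 / 9 = 202.444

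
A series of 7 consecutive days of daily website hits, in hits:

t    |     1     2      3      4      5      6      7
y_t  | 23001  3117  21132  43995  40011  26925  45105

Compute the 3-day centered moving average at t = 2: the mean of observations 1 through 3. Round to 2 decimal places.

15750.00

Sum of periods 1–3: 23001 + 3117 + 21132 = 47250
Divide by 3: 47250 / 3 = 15750.00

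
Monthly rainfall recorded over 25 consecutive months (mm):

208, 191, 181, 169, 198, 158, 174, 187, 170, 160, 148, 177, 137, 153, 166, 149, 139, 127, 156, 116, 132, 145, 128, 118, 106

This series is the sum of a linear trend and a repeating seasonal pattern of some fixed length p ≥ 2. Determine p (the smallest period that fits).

First differences y_{t+1} − y_t: -17, -10, -12, 29, -40, 16, 13, -17, -10, -12, 29, -40, 16, 13, -17, -10, …
The difference pattern repeats every 7 terms and not for any smaller step, so p = 7.

7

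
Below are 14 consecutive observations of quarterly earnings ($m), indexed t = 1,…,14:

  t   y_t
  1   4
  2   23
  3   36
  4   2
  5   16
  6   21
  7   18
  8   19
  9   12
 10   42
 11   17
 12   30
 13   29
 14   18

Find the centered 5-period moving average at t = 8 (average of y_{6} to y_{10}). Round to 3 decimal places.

Sum of periods 6–10: 21 + 18 + 19 + 12 + 42 = 112
Divide by 5: 112 / 5 = 22.400

22.400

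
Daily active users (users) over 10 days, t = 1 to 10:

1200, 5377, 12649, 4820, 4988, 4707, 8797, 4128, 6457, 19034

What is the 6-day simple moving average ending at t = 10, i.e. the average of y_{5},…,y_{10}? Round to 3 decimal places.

Sum of periods 5–10: 4988 + 4707 + 8797 + 4128 + 6457 + 19034 = 48111
Divide by 6: 48111 / 6 = 8018.500

8018.500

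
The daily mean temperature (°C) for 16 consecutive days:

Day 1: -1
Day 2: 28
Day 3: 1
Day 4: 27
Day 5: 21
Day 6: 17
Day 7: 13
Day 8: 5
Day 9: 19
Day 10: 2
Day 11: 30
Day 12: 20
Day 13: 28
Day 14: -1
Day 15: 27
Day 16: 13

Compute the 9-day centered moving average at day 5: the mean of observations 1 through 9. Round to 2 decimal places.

Sum of periods 1–9: (-1) + 28 + 1 + 27 + 21 + 17 + 13 + 5 + 19 = 130
Divide by 9: 130 / 9 = 14.44

14.44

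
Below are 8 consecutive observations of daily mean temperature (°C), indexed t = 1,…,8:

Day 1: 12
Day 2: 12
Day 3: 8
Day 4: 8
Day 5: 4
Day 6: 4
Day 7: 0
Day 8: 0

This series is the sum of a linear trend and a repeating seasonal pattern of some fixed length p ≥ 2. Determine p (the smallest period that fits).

2

First differences y_{t+1} − y_t: 0, -4, 0, -4, 0, -4, …
The difference pattern repeats every 2 terms and not for any smaller step, so p = 2.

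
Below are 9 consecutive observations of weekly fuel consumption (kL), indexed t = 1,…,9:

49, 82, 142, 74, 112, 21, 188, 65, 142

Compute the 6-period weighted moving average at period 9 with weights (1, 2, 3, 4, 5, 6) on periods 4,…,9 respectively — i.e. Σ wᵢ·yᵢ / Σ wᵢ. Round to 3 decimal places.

Weighted sum: 1·74 + 2·112 + 3·21 + 4·188 + 5·65 + 6·142 = 74 + 224 + 63 + 752 + 325 + 852 = 2290
Weight total: 1 + 2 + 3 + 4 + 5 + 6 = 21
WMA = 2290 / 21 = 109.048

109.048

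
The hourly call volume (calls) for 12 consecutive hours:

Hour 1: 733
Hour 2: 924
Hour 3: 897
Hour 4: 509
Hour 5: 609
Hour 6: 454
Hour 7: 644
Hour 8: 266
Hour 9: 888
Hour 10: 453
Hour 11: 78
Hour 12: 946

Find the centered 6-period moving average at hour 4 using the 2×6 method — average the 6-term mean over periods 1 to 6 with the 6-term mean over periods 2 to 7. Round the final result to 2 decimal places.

Sum over 1–6: 733 + 924 + 897 + 509 + 609 + 454 = 4126
Sum over 2–7: 924 + 897 + 509 + 609 + 454 + 644 = 4037
CMA at t=4 = (4126 + 4037) / (2·6) = 8163 / 12 = 680.25

680.25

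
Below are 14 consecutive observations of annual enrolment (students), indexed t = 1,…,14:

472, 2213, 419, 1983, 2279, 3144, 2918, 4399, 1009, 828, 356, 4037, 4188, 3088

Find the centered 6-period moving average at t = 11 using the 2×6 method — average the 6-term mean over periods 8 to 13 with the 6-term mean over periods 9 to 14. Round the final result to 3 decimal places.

2360.250

Sum over 8–13: 4399 + 1009 + 828 + 356 + 4037 + 4188 = 14817
Sum over 9–14: 1009 + 828 + 356 + 4037 + 4188 + 3088 = 13506
CMA at t=11 = (14817 + 13506) / (2·6) = 28323 / 12 = 2360.250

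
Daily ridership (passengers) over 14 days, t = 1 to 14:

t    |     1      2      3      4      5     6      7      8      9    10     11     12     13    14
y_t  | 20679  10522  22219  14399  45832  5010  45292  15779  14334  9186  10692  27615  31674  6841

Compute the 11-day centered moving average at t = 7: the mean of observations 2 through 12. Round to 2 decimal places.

Sum of periods 2–12: 10522 + 22219 + 14399 + 45832 + 5010 + 45292 + 15779 + 14334 + 9186 + 10692 + 27615 = 220880
Divide by 11: 220880 / 11 = 20080.00

20080.00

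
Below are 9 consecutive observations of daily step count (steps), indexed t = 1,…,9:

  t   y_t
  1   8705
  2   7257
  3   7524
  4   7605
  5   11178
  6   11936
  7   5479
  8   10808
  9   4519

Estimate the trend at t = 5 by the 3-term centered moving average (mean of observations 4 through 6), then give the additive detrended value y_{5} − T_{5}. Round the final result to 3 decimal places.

Trend T_5 = (7605 + 11178 + 11936) / 3 = 30719/3 = 10239.66667
Detrended value: 11178 − 10239.66667 = 938.333

938.333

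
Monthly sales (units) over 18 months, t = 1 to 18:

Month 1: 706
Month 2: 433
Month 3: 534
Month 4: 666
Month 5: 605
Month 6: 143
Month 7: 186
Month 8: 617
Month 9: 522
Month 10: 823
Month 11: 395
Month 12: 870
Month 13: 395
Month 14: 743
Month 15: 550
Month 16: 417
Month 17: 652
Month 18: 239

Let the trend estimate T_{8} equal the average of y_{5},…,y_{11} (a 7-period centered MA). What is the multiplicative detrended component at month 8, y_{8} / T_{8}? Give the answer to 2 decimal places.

Trend T_8 = (605 + 143 + 186 + 617 + 522 + 823 + 395) / 7 = 3291/7 = 470.1429
Ratio to trend: 617 / 470.1429 = 1.31

1.31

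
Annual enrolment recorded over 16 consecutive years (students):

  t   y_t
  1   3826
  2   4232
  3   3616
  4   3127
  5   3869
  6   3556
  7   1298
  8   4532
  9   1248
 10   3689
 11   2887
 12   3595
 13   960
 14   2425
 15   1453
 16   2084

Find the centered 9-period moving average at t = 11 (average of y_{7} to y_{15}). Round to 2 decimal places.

Sum of periods 7–15: 1298 + 4532 + 1248 + 3689 + 2887 + 3595 + 960 + 2425 + 1453 = 22087
Divide by 9: 22087 / 9 = 2454.11

2454.11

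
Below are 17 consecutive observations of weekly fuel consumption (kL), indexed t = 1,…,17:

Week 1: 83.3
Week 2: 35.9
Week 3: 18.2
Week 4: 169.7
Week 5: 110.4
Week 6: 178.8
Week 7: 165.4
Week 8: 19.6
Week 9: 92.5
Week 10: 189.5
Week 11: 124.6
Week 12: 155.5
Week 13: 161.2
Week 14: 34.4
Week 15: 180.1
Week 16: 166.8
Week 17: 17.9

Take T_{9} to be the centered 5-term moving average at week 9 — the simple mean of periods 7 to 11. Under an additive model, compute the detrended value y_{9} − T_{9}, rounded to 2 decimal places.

-25.82

Trend T_9 = (165.4 + 19.6 + 92.5 + 189.5 + 124.6) / 5 = 591.6/5 = 118.3200
Detrended value: 92.5 − 118.3200 = -25.82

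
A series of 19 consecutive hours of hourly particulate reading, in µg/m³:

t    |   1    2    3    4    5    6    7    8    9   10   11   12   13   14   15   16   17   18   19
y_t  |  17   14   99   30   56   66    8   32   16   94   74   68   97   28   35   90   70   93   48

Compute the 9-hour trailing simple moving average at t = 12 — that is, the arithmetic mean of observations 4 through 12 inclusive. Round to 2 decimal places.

Sum of periods 4–12: 30 + 56 + 66 + 8 + 32 + 16 + 94 + 74 + 68 = 444
Divide by 9: 444 / 9 = 49.33

49.33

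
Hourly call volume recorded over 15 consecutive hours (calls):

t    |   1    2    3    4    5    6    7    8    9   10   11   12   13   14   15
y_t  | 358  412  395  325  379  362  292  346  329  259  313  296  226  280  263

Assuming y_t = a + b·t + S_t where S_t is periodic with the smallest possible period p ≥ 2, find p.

3

First differences y_{t+1} − y_t: 54, -17, -70, 54, -17, -70, 54, -17, …
The difference pattern repeats every 3 terms and not for any smaller step, so p = 3.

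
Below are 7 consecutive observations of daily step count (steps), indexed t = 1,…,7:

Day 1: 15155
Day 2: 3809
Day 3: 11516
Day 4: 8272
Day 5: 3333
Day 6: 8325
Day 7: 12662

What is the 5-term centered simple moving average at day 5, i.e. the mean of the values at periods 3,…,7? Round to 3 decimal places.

Sum of periods 3–7: 11516 + 8272 + 3333 + 8325 + 12662 = 44108
Divide by 5: 44108 / 5 = 8821.600

8821.600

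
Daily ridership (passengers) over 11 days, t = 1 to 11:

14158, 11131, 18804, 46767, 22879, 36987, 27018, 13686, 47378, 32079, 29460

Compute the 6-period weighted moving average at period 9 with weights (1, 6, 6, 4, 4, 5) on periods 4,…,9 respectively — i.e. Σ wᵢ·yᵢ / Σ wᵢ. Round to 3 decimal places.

30987.269

Weighted sum: 1·46767 + 6·22879 + 6·36987 + 4·27018 + 4·13686 + 5·47378 = 46767 + 137274 + 221922 + 108072 + 54744 + 236890 = 805669
Weight total: 1 + 6 + 6 + 4 + 4 + 5 = 26
WMA = 805669 / 26 = 30987.269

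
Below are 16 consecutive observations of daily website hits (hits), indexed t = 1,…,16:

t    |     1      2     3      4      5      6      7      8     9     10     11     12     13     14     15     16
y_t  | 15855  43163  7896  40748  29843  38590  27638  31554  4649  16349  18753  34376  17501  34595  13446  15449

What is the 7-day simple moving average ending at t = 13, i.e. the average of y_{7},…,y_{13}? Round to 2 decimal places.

21545.71

Sum of periods 7–13: 27638 + 31554 + 4649 + 16349 + 18753 + 34376 + 17501 = 150820
Divide by 7: 150820 / 7 = 21545.71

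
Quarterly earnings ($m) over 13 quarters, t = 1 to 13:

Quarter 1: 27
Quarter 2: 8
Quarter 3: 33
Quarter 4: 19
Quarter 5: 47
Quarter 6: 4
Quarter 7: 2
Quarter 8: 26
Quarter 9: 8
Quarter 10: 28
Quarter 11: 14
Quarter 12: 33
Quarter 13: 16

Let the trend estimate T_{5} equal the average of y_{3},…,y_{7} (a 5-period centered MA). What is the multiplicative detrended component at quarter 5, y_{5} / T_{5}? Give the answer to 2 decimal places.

Trend T_5 = (33 + 19 + 47 + 4 + 2) / 5 = 105/5 = 21.0000
Ratio to trend: 47 / 21.0000 = 2.24

2.24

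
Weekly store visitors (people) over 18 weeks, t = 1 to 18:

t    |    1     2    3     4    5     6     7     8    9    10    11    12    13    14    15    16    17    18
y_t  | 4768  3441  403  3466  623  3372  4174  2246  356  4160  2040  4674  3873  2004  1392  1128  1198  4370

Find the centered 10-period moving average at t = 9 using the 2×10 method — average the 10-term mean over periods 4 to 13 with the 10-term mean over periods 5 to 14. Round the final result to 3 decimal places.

2825.300

Sum over 4–13: 3466 + 623 + 3372 + 4174 + 2246 + 356 + 4160 + 2040 + 4674 + 3873 = 28984
Sum over 5–14: 623 + 3372 + 4174 + 2246 + 356 + 4160 + 2040 + 4674 + 3873 + 2004 = 27522
CMA at t=9 = (28984 + 27522) / (2·10) = 56506 / 20 = 2825.300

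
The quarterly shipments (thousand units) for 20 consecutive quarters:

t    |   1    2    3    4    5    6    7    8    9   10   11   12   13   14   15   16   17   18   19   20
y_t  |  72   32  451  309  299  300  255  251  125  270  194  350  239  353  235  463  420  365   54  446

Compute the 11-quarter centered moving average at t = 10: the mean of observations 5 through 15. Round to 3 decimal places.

261.000

Sum of periods 5–15: 299 + 300 + 255 + 251 + 125 + 270 + 194 + 350 + 239 + 353 + 235 = 2871
Divide by 11: 2871 / 11 = 261.000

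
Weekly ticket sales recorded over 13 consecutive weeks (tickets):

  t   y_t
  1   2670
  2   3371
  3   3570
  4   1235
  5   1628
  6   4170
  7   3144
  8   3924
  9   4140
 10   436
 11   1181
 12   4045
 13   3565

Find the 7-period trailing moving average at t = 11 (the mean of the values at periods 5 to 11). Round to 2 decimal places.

2660.43

Sum of periods 5–11: 1628 + 4170 + 3144 + 3924 + 4140 + 436 + 1181 = 18623
Divide by 7: 18623 / 7 = 2660.43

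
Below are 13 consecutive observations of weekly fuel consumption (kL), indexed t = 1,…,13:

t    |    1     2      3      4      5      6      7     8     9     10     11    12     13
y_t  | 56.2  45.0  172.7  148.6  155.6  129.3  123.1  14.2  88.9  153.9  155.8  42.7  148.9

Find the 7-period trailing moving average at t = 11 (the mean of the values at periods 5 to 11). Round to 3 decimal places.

Sum of periods 5–11: 155.6 + 129.3 + 123.1 + 14.2 + 88.9 + 153.9 + 155.8 = 820.8
Divide by 7: 820.8 / 7 = 117.257

117.257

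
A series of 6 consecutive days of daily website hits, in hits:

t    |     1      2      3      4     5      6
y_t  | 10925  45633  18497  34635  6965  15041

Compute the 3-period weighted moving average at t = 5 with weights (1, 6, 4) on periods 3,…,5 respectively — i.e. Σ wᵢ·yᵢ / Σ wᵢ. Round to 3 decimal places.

Weighted sum: 1·18497 + 6·34635 + 4·6965 = 18497 + 207810 + 27860 = 254167
Weight total: 1 + 6 + 4 = 11
WMA = 254167 / 11 = 23106.091

23106.091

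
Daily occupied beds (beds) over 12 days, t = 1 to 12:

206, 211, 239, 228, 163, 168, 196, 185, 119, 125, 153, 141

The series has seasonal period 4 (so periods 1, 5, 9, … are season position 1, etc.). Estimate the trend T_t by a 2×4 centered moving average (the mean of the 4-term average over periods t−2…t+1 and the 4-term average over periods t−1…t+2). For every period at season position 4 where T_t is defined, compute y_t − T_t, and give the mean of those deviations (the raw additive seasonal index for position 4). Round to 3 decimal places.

Season position 4 occurs at t = 4, 8 (where T_t is defined).
t=4: T_4 = 204.87500; y_4 − T_4 = 228 − 204.87500 = 23.12500
t=8: T_8 = 161.62500; y_8 − T_8 = 185 − 161.62500 = 23.37500
Mean deviation: (23.12500 + 23.37500) / 2 = 23.250

23.250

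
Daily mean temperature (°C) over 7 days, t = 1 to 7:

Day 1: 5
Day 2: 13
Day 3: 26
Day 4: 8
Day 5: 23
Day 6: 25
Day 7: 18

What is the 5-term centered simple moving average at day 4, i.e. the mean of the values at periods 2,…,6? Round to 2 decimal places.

Sum of periods 2–6: 13 + 26 + 8 + 23 + 25 = 95
Divide by 5: 95 / 5 = 19.00

19.00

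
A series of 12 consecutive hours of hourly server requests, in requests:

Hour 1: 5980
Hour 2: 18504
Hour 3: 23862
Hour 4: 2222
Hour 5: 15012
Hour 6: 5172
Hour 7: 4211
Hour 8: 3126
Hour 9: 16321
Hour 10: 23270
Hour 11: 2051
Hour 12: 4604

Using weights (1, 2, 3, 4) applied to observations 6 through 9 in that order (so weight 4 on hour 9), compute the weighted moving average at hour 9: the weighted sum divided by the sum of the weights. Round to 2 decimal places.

Weighted sum: 1·5172 + 2·4211 + 3·3126 + 4·16321 = 5172 + 8422 + 9378 + 65284 = 88256
Weight total: 1 + 2 + 3 + 4 = 10
WMA = 88256 / 10 = 8825.60

8825.60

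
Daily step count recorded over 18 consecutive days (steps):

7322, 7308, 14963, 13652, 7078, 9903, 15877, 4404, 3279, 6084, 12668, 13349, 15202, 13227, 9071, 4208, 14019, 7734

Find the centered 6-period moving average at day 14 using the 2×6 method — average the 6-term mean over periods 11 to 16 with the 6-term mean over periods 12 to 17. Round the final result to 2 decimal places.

Sum over 11–16: 12668 + 13349 + 15202 + 13227 + 9071 + 4208 = 67725
Sum over 12–17: 13349 + 15202 + 13227 + 9071 + 4208 + 14019 = 69076
CMA at t=14 = (67725 + 69076) / (2·6) = 136801 / 12 = 11400.08

11400.08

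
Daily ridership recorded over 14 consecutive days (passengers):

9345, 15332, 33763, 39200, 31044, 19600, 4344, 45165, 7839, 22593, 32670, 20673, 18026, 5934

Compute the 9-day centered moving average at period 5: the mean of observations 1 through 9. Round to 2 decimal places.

Sum of periods 1–9: 9345 + 15332 + 33763 + 39200 + 31044 + 19600 + 4344 + 45165 + 7839 = 205632
Divide by 9: 205632 / 9 = 22848.00

22848.00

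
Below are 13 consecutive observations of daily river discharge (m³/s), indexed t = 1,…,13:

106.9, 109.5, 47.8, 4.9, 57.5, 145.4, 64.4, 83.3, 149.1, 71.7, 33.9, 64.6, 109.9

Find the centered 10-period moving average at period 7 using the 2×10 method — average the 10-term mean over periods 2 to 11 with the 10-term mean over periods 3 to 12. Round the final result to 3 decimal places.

74.505

Sum over 2–11: 109.5 + 47.8 + 4.9 + 57.5 + 145.4 + 64.4 + 83.3 + 149.1 + 71.7 + 33.9 = 767.5
Sum over 3–12: 47.8 + 4.9 + 57.5 + 145.4 + 64.4 + 83.3 + 149.1 + 71.7 + 33.9 + 64.6 = 722.6
CMA at t=7 = (767.5 + 722.6) / (2·10) = 1490.1 / 20 = 74.505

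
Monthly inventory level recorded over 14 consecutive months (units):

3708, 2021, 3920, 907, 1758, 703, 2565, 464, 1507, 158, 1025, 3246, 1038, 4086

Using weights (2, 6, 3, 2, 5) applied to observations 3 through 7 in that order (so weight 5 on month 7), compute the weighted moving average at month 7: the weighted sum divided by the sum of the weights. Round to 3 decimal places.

1821.500

Weighted sum: 2·3920 + 6·907 + 3·1758 + 2·703 + 5·2565 = 7840 + 5442 + 5274 + 1406 + 12825 = 32787
Weight total: 2 + 6 + 3 + 2 + 5 = 18
WMA = 32787 / 18 = 1821.500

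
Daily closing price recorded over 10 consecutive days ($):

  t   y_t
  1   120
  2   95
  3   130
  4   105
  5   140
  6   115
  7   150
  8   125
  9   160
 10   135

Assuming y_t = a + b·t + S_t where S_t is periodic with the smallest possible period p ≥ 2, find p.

First differences y_{t+1} − y_t: -25, 35, -25, 35, -25, 35, …
The difference pattern repeats every 2 terms and not for any smaller step, so p = 2.

2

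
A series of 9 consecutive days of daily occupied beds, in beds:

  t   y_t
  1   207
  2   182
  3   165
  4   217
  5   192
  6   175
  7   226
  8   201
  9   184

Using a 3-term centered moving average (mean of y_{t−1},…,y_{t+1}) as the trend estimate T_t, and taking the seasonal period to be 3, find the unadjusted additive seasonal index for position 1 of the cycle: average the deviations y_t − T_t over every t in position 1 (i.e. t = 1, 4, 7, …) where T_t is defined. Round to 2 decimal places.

Season position 1 occurs at t = 4, 7 (where T_t is defined).
t=4: T_4 = 191.3333; y_4 − T_4 = 217 − 191.3333 = 25.6667
t=7: T_7 = 200.6667; y_7 − T_7 = 226 − 200.6667 = 25.3333
Mean deviation: (25.6667 + 25.3333) / 2 = 25.50

25.50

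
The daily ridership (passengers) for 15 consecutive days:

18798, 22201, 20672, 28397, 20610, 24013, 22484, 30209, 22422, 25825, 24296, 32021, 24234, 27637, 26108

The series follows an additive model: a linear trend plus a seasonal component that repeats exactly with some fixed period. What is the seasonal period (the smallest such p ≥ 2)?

First differences y_{t+1} − y_t: 3403, -1529, 7725, -7787, 3403, -1529, 7725, -7787, 3403, -1529, …
The difference pattern repeats every 4 terms and not for any smaller step, so p = 4.

4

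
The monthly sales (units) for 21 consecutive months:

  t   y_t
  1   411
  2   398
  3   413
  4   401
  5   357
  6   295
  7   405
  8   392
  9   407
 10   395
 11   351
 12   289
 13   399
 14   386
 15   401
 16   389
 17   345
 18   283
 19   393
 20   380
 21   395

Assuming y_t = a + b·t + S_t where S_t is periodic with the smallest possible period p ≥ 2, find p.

6

First differences y_{t+1} − y_t: -13, 15, -12, -44, -62, 110, -13, 15, -12, -44, -62, 110, -13, 15, …
The difference pattern repeats every 6 terms and not for any smaller step, so p = 6.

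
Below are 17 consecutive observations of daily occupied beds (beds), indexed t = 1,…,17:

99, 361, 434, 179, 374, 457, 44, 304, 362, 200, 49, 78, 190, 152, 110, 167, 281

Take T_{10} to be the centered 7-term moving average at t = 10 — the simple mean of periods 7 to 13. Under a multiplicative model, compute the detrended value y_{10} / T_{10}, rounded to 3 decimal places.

Trend T_10 = (44 + 304 + 362 + 200 + 49 + 78 + 190) / 7 = 1227/7 = 175.28571
Ratio to trend: 200 / 175.28571 = 1.141

1.141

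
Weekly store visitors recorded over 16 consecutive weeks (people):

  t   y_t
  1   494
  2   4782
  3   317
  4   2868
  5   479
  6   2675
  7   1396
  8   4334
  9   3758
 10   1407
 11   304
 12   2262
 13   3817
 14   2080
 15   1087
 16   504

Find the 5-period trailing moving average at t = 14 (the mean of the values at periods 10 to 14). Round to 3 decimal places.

Sum of periods 10–14: 1407 + 304 + 2262 + 3817 + 2080 = 9870
Divide by 5: 9870 / 5 = 1974.000

1974.000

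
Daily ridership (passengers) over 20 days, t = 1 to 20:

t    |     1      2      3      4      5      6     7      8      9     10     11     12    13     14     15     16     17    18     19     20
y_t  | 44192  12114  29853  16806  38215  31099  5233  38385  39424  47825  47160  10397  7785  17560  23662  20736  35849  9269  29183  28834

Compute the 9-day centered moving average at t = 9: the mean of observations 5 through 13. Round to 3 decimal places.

29502.556

Sum of periods 5–13: 38215 + 31099 + 5233 + 38385 + 39424 + 47825 + 47160 + 10397 + 7785 = 265523
Divide by 9: 265523 / 9 = 29502.556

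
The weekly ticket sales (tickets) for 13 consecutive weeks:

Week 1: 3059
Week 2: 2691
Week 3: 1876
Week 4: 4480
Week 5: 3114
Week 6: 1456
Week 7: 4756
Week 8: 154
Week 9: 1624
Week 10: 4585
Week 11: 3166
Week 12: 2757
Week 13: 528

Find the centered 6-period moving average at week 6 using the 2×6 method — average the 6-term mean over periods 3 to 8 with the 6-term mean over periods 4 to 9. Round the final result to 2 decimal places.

Sum over 3–8: 1876 + 4480 + 3114 + 1456 + 4756 + 154 = 15836
Sum over 4–9: 4480 + 3114 + 1456 + 4756 + 154 + 1624 = 15584
CMA at t=6 = (15836 + 15584) / (2·6) = 31420 / 12 = 2618.33

2618.33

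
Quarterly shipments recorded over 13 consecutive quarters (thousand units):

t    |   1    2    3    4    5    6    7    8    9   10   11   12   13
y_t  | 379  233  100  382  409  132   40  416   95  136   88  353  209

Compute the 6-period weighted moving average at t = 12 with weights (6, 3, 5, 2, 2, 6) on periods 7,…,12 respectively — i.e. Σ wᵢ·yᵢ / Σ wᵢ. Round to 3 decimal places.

Weighted sum: 6·40 + 3·416 + 5·95 + 2·136 + 2·88 + 6·353 = 240 + 1248 + 475 + 272 + 176 + 2118 = 4529
Weight total: 6 + 3 + 5 + 2 + 2 + 6 = 24
WMA = 4529 / 24 = 188.708

188.708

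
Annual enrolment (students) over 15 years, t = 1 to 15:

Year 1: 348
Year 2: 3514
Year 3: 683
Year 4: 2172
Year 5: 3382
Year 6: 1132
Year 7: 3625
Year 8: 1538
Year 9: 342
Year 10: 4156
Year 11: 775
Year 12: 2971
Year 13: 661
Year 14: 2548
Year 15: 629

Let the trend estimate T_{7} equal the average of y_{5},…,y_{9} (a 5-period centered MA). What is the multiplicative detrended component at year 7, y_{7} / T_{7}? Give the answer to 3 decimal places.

Trend T_7 = (3382 + 1132 + 3625 + 1538 + 342) / 5 = 10019/5 = 2003.80000
Ratio to trend: 3625 / 2003.80000 = 1.809

1.809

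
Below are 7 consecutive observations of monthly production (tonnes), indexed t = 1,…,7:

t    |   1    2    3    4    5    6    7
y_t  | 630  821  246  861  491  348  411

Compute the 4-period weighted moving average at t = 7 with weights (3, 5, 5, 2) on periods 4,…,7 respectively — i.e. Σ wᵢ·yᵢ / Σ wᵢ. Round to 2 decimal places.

Weighted sum: 3·861 + 5·491 + 5·348 + 2·411 = 2583 + 2455 + 1740 + 822 = 7600
Weight total: 3 + 5 + 5 + 2 = 15
WMA = 7600 / 15 = 506.67

506.67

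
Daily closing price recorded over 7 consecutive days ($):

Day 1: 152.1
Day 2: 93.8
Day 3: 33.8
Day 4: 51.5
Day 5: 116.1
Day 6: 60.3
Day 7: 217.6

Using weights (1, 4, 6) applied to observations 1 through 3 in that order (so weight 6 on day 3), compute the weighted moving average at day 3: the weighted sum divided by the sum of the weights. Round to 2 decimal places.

Weighted sum: 1·152.1 + 4·93.8 + 6·33.8 = 152.1 + 375.2 + 202.8 = 730.1
Weight total: 1 + 4 + 6 = 11
WMA = 730.1 / 11 = 66.37

66.37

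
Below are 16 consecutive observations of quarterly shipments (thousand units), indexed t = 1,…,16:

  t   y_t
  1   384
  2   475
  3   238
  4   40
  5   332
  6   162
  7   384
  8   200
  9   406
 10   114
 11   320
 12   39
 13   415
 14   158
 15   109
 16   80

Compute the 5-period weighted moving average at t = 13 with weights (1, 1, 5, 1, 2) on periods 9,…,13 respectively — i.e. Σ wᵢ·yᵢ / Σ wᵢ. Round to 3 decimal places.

298.900

Weighted sum: 1·406 + 1·114 + 5·320 + 1·39 + 2·415 = 406 + 114 + 1600 + 39 + 830 = 2989
Weight total: 1 + 1 + 5 + 1 + 2 = 10
WMA = 2989 / 10 = 298.900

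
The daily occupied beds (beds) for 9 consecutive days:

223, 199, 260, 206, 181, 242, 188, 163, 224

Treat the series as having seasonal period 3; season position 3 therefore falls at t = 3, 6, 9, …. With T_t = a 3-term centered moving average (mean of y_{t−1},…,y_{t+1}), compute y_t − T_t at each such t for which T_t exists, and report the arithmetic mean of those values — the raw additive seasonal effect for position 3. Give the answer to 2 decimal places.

38.33

Season position 3 occurs at t = 3, 6 (where T_t is defined).
t=3: T_3 = 221.6667; y_3 − T_3 = 260 − 221.6667 = 38.3333
t=6: T_6 = 203.6667; y_6 − T_6 = 242 − 203.6667 = 38.3333
Mean deviation: (38.3333 + 38.3333) / 2 = 38.33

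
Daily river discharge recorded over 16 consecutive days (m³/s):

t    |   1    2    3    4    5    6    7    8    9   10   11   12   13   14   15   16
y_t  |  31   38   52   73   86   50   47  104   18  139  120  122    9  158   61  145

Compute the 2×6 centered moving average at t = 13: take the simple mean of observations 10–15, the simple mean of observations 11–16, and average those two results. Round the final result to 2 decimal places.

102.00

Sum over 10–15: 139 + 120 + 122 + 9 + 158 + 61 = 609
Sum over 11–16: 120 + 122 + 9 + 158 + 61 + 145 = 615
CMA at t=13 = (609 + 615) / (2·6) = 1224 / 12 = 102.00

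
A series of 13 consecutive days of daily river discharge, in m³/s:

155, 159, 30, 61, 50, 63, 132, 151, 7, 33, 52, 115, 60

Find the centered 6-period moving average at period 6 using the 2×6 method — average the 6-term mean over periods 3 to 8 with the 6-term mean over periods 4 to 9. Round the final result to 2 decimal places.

79.25

Sum over 3–8: 30 + 61 + 50 + 63 + 132 + 151 = 487
Sum over 4–9: 61 + 50 + 63 + 132 + 151 + 7 = 464
CMA at t=6 = (487 + 464) / (2·6) = 951 / 12 = 79.25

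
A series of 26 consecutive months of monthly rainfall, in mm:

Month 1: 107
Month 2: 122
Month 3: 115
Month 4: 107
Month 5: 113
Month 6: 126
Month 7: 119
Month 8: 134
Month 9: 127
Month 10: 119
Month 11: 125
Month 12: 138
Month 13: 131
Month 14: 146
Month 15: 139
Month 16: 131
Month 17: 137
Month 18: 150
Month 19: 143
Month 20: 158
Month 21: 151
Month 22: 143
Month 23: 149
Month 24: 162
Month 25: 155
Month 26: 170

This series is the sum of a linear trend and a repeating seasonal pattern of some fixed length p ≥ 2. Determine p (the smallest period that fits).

6

First differences y_{t+1} − y_t: 15, -7, -8, 6, 13, -7, 15, -7, -8, 6, 13, -7, 15, -7, …
The difference pattern repeats every 6 terms and not for any smaller step, so p = 6.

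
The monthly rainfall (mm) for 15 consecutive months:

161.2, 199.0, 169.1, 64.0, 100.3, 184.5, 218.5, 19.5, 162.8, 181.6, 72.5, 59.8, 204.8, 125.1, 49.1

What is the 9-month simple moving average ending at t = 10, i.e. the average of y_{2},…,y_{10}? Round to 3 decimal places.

Sum of periods 2–10: 199.0 + 169.1 + 64.0 + 100.3 + 184.5 + 218.5 + 19.5 + 162.8 + 181.6 = 1299.3
Divide by 9: 1299.3 / 9 = 144.367

144.367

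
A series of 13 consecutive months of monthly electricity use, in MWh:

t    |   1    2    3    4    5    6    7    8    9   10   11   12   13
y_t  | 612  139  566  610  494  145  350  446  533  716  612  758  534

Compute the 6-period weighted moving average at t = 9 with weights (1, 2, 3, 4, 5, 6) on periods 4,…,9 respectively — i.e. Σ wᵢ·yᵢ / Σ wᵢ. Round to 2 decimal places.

421.95

Weighted sum: 1·610 + 2·494 + 3·145 + 4·350 + 5·446 + 6·533 = 610 + 988 + 435 + 1400 + 2230 + 3198 = 8861
Weight total: 1 + 2 + 3 + 4 + 5 + 6 = 21
WMA = 8861 / 21 = 421.95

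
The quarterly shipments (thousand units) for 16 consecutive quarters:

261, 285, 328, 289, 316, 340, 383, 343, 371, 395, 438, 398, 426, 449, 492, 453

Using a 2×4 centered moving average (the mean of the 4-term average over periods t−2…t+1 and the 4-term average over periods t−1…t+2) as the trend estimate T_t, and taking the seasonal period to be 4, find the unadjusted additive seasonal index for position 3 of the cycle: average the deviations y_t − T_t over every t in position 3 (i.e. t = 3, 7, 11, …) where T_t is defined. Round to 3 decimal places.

Season position 3 occurs at t = 3, 7, 11 (where T_t is defined).
t=3: T_3 = 297.62500; y_3 − T_3 = 328 − 297.62500 = 30.37500
t=7: T_7 = 352.37500; y_7 − T_7 = 383 − 352.37500 = 30.62500
t=11: T_11 = 407.37500; y_11 − T_11 = 438 − 407.37500 = 30.62500
Mean deviation: (30.37500 + 30.62500 + 30.62500) / 3 = 30.542

30.542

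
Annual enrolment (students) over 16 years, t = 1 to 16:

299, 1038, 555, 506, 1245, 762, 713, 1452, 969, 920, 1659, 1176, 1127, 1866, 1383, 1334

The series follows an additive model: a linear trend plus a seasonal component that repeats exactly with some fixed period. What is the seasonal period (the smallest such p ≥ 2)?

First differences y_{t+1} − y_t: 739, -483, -49, 739, -483, -49, 739, -483, …
The difference pattern repeats every 3 terms and not for any smaller step, so p = 3.

3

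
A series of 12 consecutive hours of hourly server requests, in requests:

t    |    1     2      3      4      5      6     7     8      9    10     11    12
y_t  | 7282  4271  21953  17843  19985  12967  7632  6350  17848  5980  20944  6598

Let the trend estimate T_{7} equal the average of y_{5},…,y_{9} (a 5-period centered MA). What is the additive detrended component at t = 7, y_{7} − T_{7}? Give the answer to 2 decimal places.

Trend T_7 = (19985 + 12967 + 7632 + 6350 + 17848) / 5 = 64782/5 = 12956.4000
Detrended value: 7632 − 12956.4000 = -5324.40

-5324.40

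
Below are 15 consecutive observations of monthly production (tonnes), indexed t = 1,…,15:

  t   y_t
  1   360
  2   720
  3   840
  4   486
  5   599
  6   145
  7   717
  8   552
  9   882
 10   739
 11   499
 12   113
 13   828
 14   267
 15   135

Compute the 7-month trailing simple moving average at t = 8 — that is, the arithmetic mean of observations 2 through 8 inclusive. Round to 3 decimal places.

Sum of periods 2–8: 720 + 840 + 486 + 599 + 145 + 717 + 552 = 4059
Divide by 7: 4059 / 7 = 579.857

579.857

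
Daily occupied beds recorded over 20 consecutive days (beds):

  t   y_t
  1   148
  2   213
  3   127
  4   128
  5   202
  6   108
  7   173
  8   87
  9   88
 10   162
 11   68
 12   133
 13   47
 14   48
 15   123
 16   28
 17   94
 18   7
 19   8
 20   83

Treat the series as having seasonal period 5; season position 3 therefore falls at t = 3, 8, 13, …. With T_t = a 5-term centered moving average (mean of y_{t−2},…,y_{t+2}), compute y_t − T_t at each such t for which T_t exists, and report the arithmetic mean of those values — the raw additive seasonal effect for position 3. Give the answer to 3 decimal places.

-36.750

Season position 3 occurs at t = 3, 8, 13, 18 (where T_t is defined).
t=3: T_3 = 163.60000; y_3 − T_3 = 127 − 163.60000 = -36.60000
t=8: T_8 = 123.60000; y_8 − T_8 = 87 − 123.60000 = -36.60000
t=13: T_13 = 83.80000; y_13 − T_13 = 47 − 83.80000 = -36.80000
t=18: T_18 = 44.00000; y_18 − T_18 = 7 − 44.00000 = -37.00000
Mean deviation: (-36.60000 + -36.60000 + -36.80000 + -37.00000) / 4 = -36.750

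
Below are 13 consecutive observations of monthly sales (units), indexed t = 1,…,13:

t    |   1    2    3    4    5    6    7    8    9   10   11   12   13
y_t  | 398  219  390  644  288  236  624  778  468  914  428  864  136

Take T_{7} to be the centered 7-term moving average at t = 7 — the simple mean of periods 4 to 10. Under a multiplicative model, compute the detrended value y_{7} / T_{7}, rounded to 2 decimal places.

1.11

Trend T_7 = (644 + 288 + 236 + 624 + 778 + 468 + 914) / 7 = 3952/7 = 564.5714
Ratio to trend: 624 / 564.5714 = 1.11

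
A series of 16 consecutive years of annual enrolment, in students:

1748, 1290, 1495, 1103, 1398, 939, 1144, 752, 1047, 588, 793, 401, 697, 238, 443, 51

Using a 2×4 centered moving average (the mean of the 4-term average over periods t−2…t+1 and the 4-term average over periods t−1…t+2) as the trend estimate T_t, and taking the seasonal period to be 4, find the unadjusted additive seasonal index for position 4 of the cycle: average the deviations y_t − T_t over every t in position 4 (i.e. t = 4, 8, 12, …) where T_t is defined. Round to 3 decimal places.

Season position 4 occurs at t = 4, 8, 12 (where T_t is defined).
t=4: T_4 = 1277.62500; y_4 − T_4 = 1103 − 1277.62500 = -174.62500
t=8: T_8 = 926.62500; y_8 − T_8 = 752 − 926.62500 = -174.62500
t=12: T_12 = 576.00000; y_12 − T_12 = 401 − 576.00000 = -175.00000
Mean deviation: (-174.62500 + -174.62500 + -175.00000) / 3 = -174.750

-174.750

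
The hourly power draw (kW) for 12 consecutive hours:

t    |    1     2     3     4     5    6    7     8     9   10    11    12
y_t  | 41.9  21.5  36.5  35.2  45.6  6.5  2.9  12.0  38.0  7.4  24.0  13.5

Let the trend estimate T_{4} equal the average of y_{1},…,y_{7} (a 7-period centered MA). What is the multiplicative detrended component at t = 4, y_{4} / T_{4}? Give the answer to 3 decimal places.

1.296

Trend T_4 = (41.9 + 21.5 + 36.5 + 35.2 + 45.6 + 6.5 + 2.9) / 7 = 190.1/7 = 27.15714
Ratio to trend: 35.2 / 27.15714 = 1.296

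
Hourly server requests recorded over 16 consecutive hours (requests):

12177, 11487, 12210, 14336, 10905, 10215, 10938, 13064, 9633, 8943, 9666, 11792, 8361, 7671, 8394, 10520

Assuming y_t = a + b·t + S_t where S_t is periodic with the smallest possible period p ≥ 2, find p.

First differences y_{t+1} − y_t: -690, 723, 2126, -3431, -690, 723, 2126, -3431, -690, 723, …
The difference pattern repeats every 4 terms and not for any smaller step, so p = 4.

4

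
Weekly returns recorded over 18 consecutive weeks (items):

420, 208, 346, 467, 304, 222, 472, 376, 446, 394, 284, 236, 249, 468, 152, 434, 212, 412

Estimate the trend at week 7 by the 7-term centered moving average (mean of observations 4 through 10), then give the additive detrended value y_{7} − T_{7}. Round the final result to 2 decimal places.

Trend T_7 = (467 + 304 + 222 + 472 + 376 + 446 + 394) / 7 = 2681/7 = 383.0000
Detrended value: 472 − 383.0000 = 89.00

89.00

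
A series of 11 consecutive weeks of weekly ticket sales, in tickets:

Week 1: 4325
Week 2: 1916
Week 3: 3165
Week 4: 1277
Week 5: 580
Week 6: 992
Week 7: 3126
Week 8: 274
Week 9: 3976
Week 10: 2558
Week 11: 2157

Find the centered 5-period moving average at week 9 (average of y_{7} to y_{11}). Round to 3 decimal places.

Sum of periods 7–11: 3126 + 274 + 3976 + 2558 + 2157 = 12091
Divide by 5: 12091 / 5 = 2418.200

2418.200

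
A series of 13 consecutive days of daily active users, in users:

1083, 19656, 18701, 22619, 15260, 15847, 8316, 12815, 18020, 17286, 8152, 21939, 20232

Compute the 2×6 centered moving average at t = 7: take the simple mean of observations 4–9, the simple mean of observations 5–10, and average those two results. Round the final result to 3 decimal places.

15035.083

Sum over 4–9: 22619 + 15260 + 15847 + 8316 + 12815 + 18020 = 92877
Sum over 5–10: 15260 + 15847 + 8316 + 12815 + 18020 + 17286 = 87544
CMA at t=7 = (92877 + 87544) / (2·6) = 180421 / 12 = 15035.083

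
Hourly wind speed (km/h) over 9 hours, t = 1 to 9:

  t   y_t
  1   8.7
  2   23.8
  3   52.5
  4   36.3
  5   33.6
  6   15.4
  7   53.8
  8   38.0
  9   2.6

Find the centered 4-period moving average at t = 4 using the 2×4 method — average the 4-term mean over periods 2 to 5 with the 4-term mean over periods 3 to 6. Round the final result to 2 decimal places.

Sum over 2–5: 23.8 + 52.5 + 36.3 + 33.6 = 146.2
Sum over 3–6: 52.5 + 36.3 + 33.6 + 15.4 = 137.8
CMA at t=4 = (146.2 + 137.8) / (2·4) = 284.0 / 8 = 35.50

35.50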